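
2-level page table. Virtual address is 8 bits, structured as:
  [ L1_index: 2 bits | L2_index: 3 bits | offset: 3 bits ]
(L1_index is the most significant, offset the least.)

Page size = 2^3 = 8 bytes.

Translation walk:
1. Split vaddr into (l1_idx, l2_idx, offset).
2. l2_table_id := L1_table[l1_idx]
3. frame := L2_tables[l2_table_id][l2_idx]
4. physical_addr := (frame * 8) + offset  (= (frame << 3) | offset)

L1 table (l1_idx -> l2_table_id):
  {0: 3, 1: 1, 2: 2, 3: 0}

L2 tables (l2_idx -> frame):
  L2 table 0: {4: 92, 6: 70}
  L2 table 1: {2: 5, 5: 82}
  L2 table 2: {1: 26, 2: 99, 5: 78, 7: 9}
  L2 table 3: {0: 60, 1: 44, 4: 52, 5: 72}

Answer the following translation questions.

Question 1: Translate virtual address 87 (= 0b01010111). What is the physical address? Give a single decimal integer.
Answer: 47

Derivation:
vaddr = 87 = 0b01010111
Split: l1_idx=1, l2_idx=2, offset=7
L1[1] = 1
L2[1][2] = 5
paddr = 5 * 8 + 7 = 47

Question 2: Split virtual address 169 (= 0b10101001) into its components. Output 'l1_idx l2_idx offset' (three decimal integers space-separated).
vaddr = 169 = 0b10101001
  top 2 bits -> l1_idx = 2
  next 3 bits -> l2_idx = 5
  bottom 3 bits -> offset = 1

Answer: 2 5 1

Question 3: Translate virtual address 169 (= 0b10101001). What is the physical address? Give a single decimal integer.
Answer: 625

Derivation:
vaddr = 169 = 0b10101001
Split: l1_idx=2, l2_idx=5, offset=1
L1[2] = 2
L2[2][5] = 78
paddr = 78 * 8 + 1 = 625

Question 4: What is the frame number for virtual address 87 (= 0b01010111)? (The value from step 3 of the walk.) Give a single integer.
vaddr = 87: l1_idx=1, l2_idx=2
L1[1] = 1; L2[1][2] = 5

Answer: 5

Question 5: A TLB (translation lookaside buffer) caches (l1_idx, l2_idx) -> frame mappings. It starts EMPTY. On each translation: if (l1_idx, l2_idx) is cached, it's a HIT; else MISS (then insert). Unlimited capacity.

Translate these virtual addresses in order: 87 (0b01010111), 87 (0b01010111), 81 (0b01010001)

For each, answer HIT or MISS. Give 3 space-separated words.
Answer: MISS HIT HIT

Derivation:
vaddr=87: (1,2) not in TLB -> MISS, insert
vaddr=87: (1,2) in TLB -> HIT
vaddr=81: (1,2) in TLB -> HIT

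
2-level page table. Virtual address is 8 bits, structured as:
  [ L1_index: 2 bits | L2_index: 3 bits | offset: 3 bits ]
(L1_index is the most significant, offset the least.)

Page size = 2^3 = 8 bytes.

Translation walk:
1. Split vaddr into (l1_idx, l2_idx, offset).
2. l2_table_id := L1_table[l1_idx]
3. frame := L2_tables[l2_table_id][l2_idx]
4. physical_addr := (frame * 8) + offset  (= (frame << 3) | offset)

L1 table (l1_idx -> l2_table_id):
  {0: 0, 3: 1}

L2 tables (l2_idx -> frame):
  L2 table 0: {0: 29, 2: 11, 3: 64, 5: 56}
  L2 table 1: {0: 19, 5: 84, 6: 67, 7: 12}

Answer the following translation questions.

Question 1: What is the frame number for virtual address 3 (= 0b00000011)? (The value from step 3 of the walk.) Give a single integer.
Answer: 29

Derivation:
vaddr = 3: l1_idx=0, l2_idx=0
L1[0] = 0; L2[0][0] = 29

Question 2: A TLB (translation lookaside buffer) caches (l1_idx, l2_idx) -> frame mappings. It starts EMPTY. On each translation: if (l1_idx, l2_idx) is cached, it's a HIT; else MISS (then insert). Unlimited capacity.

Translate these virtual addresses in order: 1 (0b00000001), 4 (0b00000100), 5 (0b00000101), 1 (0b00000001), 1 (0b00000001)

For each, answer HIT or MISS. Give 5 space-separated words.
vaddr=1: (0,0) not in TLB -> MISS, insert
vaddr=4: (0,0) in TLB -> HIT
vaddr=5: (0,0) in TLB -> HIT
vaddr=1: (0,0) in TLB -> HIT
vaddr=1: (0,0) in TLB -> HIT

Answer: MISS HIT HIT HIT HIT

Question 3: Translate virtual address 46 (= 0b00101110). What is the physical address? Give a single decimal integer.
Answer: 454

Derivation:
vaddr = 46 = 0b00101110
Split: l1_idx=0, l2_idx=5, offset=6
L1[0] = 0
L2[0][5] = 56
paddr = 56 * 8 + 6 = 454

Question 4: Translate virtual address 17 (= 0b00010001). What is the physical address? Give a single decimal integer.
vaddr = 17 = 0b00010001
Split: l1_idx=0, l2_idx=2, offset=1
L1[0] = 0
L2[0][2] = 11
paddr = 11 * 8 + 1 = 89

Answer: 89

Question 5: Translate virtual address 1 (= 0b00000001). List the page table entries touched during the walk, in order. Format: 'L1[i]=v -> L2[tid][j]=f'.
vaddr = 1 = 0b00000001
Split: l1_idx=0, l2_idx=0, offset=1

Answer: L1[0]=0 -> L2[0][0]=29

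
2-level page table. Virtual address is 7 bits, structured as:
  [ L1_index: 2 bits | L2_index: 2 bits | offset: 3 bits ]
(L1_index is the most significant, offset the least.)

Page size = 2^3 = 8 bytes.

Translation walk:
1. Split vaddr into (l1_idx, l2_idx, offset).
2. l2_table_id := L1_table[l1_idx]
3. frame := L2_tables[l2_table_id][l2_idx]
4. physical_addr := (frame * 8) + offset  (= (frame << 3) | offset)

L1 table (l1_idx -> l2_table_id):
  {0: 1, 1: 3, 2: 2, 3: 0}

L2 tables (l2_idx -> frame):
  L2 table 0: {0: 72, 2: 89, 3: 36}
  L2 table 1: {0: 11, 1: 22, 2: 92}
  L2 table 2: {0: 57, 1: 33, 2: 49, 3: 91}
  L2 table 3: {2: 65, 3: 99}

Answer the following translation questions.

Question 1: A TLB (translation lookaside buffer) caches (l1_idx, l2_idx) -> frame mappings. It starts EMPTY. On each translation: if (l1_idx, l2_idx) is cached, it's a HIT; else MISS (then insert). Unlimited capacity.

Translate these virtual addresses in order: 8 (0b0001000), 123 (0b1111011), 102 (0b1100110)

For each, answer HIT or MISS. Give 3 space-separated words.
vaddr=8: (0,1) not in TLB -> MISS, insert
vaddr=123: (3,3) not in TLB -> MISS, insert
vaddr=102: (3,0) not in TLB -> MISS, insert

Answer: MISS MISS MISS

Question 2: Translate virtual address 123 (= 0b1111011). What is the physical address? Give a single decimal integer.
Answer: 291

Derivation:
vaddr = 123 = 0b1111011
Split: l1_idx=3, l2_idx=3, offset=3
L1[3] = 0
L2[0][3] = 36
paddr = 36 * 8 + 3 = 291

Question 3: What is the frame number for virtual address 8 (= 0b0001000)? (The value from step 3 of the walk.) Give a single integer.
Answer: 22

Derivation:
vaddr = 8: l1_idx=0, l2_idx=1
L1[0] = 1; L2[1][1] = 22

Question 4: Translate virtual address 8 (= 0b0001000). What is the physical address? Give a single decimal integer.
vaddr = 8 = 0b0001000
Split: l1_idx=0, l2_idx=1, offset=0
L1[0] = 1
L2[1][1] = 22
paddr = 22 * 8 + 0 = 176

Answer: 176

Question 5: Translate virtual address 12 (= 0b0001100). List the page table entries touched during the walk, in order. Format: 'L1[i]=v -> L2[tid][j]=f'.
vaddr = 12 = 0b0001100
Split: l1_idx=0, l2_idx=1, offset=4

Answer: L1[0]=1 -> L2[1][1]=22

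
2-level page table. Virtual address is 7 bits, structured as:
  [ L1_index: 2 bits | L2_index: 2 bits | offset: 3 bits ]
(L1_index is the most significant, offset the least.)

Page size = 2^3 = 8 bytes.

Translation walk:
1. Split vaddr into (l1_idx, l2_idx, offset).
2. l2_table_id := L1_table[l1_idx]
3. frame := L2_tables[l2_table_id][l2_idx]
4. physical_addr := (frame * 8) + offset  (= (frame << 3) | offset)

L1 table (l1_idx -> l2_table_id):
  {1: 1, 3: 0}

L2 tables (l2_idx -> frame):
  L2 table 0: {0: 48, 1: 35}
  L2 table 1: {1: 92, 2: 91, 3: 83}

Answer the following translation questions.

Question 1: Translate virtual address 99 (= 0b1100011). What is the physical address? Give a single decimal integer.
vaddr = 99 = 0b1100011
Split: l1_idx=3, l2_idx=0, offset=3
L1[3] = 0
L2[0][0] = 48
paddr = 48 * 8 + 3 = 387

Answer: 387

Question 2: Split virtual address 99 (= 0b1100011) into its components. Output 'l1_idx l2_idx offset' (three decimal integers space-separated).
Answer: 3 0 3

Derivation:
vaddr = 99 = 0b1100011
  top 2 bits -> l1_idx = 3
  next 2 bits -> l2_idx = 0
  bottom 3 bits -> offset = 3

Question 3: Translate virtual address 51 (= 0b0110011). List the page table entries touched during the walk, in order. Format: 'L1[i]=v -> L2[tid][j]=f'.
vaddr = 51 = 0b0110011
Split: l1_idx=1, l2_idx=2, offset=3

Answer: L1[1]=1 -> L2[1][2]=91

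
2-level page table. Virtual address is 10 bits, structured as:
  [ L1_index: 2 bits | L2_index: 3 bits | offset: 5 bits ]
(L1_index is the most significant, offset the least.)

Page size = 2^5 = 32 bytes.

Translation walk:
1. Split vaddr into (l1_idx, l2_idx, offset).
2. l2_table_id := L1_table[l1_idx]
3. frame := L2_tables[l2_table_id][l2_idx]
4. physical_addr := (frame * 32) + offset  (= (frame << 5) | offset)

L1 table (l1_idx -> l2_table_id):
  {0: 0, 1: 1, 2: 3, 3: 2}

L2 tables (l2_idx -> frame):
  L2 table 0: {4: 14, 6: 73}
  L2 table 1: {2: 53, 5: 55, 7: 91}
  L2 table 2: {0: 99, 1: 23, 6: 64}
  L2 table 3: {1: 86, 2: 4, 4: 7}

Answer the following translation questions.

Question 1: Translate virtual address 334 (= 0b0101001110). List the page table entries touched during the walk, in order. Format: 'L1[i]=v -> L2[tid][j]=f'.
Answer: L1[1]=1 -> L2[1][2]=53

Derivation:
vaddr = 334 = 0b0101001110
Split: l1_idx=1, l2_idx=2, offset=14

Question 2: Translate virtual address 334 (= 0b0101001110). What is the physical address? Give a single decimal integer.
Answer: 1710

Derivation:
vaddr = 334 = 0b0101001110
Split: l1_idx=1, l2_idx=2, offset=14
L1[1] = 1
L2[1][2] = 53
paddr = 53 * 32 + 14 = 1710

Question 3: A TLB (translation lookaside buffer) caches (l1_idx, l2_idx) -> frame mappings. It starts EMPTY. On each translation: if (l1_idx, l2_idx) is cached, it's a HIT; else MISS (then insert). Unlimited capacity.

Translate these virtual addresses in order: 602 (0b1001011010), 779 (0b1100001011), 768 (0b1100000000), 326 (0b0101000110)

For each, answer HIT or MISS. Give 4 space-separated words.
vaddr=602: (2,2) not in TLB -> MISS, insert
vaddr=779: (3,0) not in TLB -> MISS, insert
vaddr=768: (3,0) in TLB -> HIT
vaddr=326: (1,2) not in TLB -> MISS, insert

Answer: MISS MISS HIT MISS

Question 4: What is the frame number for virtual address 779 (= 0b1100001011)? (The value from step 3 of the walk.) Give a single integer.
Answer: 99

Derivation:
vaddr = 779: l1_idx=3, l2_idx=0
L1[3] = 2; L2[2][0] = 99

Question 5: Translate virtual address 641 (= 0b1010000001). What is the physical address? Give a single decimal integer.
Answer: 225

Derivation:
vaddr = 641 = 0b1010000001
Split: l1_idx=2, l2_idx=4, offset=1
L1[2] = 3
L2[3][4] = 7
paddr = 7 * 32 + 1 = 225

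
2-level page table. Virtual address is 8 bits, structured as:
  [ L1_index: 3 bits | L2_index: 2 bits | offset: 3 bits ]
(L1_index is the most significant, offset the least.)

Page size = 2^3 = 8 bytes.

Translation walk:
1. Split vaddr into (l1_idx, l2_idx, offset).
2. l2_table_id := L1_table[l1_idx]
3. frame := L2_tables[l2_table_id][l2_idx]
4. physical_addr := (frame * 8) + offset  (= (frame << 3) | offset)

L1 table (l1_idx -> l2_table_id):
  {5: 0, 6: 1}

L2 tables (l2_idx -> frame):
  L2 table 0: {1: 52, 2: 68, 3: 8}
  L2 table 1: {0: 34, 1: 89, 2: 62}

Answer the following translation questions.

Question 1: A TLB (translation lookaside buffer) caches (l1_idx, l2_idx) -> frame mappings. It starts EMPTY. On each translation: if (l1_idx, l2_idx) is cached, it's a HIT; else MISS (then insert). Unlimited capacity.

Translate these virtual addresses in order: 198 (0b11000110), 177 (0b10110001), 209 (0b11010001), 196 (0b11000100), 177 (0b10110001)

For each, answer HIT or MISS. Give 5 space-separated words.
vaddr=198: (6,0) not in TLB -> MISS, insert
vaddr=177: (5,2) not in TLB -> MISS, insert
vaddr=209: (6,2) not in TLB -> MISS, insert
vaddr=196: (6,0) in TLB -> HIT
vaddr=177: (5,2) in TLB -> HIT

Answer: MISS MISS MISS HIT HIT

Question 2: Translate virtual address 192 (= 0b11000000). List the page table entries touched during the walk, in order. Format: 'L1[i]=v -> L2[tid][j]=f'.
vaddr = 192 = 0b11000000
Split: l1_idx=6, l2_idx=0, offset=0

Answer: L1[6]=1 -> L2[1][0]=34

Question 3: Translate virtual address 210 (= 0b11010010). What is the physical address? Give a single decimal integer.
vaddr = 210 = 0b11010010
Split: l1_idx=6, l2_idx=2, offset=2
L1[6] = 1
L2[1][2] = 62
paddr = 62 * 8 + 2 = 498

Answer: 498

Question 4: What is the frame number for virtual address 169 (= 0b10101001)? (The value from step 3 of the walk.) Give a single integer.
Answer: 52

Derivation:
vaddr = 169: l1_idx=5, l2_idx=1
L1[5] = 0; L2[0][1] = 52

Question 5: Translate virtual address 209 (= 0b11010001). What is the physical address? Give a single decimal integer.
vaddr = 209 = 0b11010001
Split: l1_idx=6, l2_idx=2, offset=1
L1[6] = 1
L2[1][2] = 62
paddr = 62 * 8 + 1 = 497

Answer: 497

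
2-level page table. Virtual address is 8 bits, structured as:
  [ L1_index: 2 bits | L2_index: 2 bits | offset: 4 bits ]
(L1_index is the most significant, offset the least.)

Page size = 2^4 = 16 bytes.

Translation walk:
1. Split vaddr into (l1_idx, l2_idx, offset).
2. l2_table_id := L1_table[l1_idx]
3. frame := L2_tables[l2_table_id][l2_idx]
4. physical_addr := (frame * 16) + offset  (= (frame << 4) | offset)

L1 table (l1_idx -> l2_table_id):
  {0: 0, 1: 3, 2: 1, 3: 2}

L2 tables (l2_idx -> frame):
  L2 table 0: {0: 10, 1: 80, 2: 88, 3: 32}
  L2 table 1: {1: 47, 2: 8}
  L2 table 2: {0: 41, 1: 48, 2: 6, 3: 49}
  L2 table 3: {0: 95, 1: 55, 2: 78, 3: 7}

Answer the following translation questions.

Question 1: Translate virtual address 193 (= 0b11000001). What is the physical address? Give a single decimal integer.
Answer: 657

Derivation:
vaddr = 193 = 0b11000001
Split: l1_idx=3, l2_idx=0, offset=1
L1[3] = 2
L2[2][0] = 41
paddr = 41 * 16 + 1 = 657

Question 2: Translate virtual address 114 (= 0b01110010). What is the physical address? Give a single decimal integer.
Answer: 114

Derivation:
vaddr = 114 = 0b01110010
Split: l1_idx=1, l2_idx=3, offset=2
L1[1] = 3
L2[3][3] = 7
paddr = 7 * 16 + 2 = 114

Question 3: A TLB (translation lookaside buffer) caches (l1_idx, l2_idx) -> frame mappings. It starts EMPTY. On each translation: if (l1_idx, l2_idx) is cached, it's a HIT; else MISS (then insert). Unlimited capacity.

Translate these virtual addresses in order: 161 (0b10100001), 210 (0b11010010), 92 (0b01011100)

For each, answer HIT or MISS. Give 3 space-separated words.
Answer: MISS MISS MISS

Derivation:
vaddr=161: (2,2) not in TLB -> MISS, insert
vaddr=210: (3,1) not in TLB -> MISS, insert
vaddr=92: (1,1) not in TLB -> MISS, insert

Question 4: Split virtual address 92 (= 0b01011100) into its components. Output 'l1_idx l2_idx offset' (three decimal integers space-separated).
Answer: 1 1 12

Derivation:
vaddr = 92 = 0b01011100
  top 2 bits -> l1_idx = 1
  next 2 bits -> l2_idx = 1
  bottom 4 bits -> offset = 12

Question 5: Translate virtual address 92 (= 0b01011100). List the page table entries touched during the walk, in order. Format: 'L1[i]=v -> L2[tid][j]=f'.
vaddr = 92 = 0b01011100
Split: l1_idx=1, l2_idx=1, offset=12

Answer: L1[1]=3 -> L2[3][1]=55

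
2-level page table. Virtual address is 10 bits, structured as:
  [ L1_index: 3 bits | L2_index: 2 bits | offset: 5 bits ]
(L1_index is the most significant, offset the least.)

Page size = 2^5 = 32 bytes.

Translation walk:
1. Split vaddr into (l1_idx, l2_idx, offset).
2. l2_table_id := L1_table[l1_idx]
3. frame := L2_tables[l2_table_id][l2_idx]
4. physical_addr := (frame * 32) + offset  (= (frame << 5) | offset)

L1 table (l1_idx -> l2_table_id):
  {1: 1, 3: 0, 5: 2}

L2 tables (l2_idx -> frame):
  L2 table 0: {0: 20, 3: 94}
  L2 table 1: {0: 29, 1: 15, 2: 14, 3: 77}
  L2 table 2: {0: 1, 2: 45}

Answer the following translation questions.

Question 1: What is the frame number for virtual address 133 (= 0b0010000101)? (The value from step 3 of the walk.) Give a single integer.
vaddr = 133: l1_idx=1, l2_idx=0
L1[1] = 1; L2[1][0] = 29

Answer: 29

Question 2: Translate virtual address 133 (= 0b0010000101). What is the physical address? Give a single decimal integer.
vaddr = 133 = 0b0010000101
Split: l1_idx=1, l2_idx=0, offset=5
L1[1] = 1
L2[1][0] = 29
paddr = 29 * 32 + 5 = 933

Answer: 933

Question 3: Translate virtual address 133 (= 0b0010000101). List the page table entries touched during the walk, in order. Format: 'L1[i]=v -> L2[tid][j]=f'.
vaddr = 133 = 0b0010000101
Split: l1_idx=1, l2_idx=0, offset=5

Answer: L1[1]=1 -> L2[1][0]=29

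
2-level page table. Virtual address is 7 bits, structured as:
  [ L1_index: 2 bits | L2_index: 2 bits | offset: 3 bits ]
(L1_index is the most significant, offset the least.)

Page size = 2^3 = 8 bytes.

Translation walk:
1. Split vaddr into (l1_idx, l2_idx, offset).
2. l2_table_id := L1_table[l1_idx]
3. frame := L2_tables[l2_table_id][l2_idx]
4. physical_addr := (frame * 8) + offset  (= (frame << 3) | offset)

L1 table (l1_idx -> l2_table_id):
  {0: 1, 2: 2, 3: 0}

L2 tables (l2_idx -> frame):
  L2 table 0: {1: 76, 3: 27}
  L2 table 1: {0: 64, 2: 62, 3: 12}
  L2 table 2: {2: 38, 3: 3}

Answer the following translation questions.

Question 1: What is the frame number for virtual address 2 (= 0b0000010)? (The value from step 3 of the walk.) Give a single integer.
vaddr = 2: l1_idx=0, l2_idx=0
L1[0] = 1; L2[1][0] = 64

Answer: 64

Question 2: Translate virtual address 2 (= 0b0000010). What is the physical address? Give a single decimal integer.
vaddr = 2 = 0b0000010
Split: l1_idx=0, l2_idx=0, offset=2
L1[0] = 1
L2[1][0] = 64
paddr = 64 * 8 + 2 = 514

Answer: 514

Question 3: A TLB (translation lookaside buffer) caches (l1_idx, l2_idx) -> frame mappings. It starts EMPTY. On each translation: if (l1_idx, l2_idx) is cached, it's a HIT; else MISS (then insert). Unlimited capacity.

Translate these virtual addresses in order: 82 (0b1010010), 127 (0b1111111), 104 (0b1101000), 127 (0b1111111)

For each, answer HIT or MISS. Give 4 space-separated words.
Answer: MISS MISS MISS HIT

Derivation:
vaddr=82: (2,2) not in TLB -> MISS, insert
vaddr=127: (3,3) not in TLB -> MISS, insert
vaddr=104: (3,1) not in TLB -> MISS, insert
vaddr=127: (3,3) in TLB -> HIT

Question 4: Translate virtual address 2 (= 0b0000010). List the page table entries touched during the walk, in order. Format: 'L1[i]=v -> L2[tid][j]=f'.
Answer: L1[0]=1 -> L2[1][0]=64

Derivation:
vaddr = 2 = 0b0000010
Split: l1_idx=0, l2_idx=0, offset=2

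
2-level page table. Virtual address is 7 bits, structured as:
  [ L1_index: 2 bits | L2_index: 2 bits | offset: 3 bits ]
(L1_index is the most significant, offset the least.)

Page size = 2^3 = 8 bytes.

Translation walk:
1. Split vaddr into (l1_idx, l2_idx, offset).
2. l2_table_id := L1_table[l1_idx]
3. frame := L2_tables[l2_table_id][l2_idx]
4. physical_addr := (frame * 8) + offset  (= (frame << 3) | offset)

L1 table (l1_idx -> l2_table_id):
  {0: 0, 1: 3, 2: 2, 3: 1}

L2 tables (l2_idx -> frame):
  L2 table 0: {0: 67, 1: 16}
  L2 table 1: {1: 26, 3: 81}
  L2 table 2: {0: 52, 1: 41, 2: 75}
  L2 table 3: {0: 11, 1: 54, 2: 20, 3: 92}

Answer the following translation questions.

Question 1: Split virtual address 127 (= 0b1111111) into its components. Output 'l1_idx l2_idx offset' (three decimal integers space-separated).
Answer: 3 3 7

Derivation:
vaddr = 127 = 0b1111111
  top 2 bits -> l1_idx = 3
  next 2 bits -> l2_idx = 3
  bottom 3 bits -> offset = 7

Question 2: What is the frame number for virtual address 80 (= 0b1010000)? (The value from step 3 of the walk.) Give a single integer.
Answer: 75

Derivation:
vaddr = 80: l1_idx=2, l2_idx=2
L1[2] = 2; L2[2][2] = 75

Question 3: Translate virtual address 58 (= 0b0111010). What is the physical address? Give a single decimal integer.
Answer: 738

Derivation:
vaddr = 58 = 0b0111010
Split: l1_idx=1, l2_idx=3, offset=2
L1[1] = 3
L2[3][3] = 92
paddr = 92 * 8 + 2 = 738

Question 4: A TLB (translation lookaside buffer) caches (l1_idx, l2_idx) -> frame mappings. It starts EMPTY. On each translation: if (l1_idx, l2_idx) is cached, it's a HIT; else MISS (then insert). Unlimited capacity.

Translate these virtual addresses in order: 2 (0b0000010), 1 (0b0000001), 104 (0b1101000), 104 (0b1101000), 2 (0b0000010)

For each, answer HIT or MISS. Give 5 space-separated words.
Answer: MISS HIT MISS HIT HIT

Derivation:
vaddr=2: (0,0) not in TLB -> MISS, insert
vaddr=1: (0,0) in TLB -> HIT
vaddr=104: (3,1) not in TLB -> MISS, insert
vaddr=104: (3,1) in TLB -> HIT
vaddr=2: (0,0) in TLB -> HIT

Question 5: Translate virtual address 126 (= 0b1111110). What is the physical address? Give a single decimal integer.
vaddr = 126 = 0b1111110
Split: l1_idx=3, l2_idx=3, offset=6
L1[3] = 1
L2[1][3] = 81
paddr = 81 * 8 + 6 = 654

Answer: 654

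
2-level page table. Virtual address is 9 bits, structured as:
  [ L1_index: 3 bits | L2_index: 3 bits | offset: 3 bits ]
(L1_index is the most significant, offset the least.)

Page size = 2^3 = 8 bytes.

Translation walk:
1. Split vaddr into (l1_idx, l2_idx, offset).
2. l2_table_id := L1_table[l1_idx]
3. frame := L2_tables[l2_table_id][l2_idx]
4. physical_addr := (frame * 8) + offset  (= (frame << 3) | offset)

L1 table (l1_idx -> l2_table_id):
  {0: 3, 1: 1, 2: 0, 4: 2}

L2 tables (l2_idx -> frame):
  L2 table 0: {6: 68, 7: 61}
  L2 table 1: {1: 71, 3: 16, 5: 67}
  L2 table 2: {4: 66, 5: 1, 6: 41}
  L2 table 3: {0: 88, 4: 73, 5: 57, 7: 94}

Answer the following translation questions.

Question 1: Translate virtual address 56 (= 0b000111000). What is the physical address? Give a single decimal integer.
vaddr = 56 = 0b000111000
Split: l1_idx=0, l2_idx=7, offset=0
L1[0] = 3
L2[3][7] = 94
paddr = 94 * 8 + 0 = 752

Answer: 752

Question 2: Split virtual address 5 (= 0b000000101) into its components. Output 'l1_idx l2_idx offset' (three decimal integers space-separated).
Answer: 0 0 5

Derivation:
vaddr = 5 = 0b000000101
  top 3 bits -> l1_idx = 0
  next 3 bits -> l2_idx = 0
  bottom 3 bits -> offset = 5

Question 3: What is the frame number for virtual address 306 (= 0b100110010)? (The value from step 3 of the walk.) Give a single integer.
vaddr = 306: l1_idx=4, l2_idx=6
L1[4] = 2; L2[2][6] = 41

Answer: 41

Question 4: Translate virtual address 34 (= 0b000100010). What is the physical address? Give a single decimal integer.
vaddr = 34 = 0b000100010
Split: l1_idx=0, l2_idx=4, offset=2
L1[0] = 3
L2[3][4] = 73
paddr = 73 * 8 + 2 = 586

Answer: 586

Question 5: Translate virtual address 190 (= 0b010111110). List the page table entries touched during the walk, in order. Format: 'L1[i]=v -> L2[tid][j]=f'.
Answer: L1[2]=0 -> L2[0][7]=61

Derivation:
vaddr = 190 = 0b010111110
Split: l1_idx=2, l2_idx=7, offset=6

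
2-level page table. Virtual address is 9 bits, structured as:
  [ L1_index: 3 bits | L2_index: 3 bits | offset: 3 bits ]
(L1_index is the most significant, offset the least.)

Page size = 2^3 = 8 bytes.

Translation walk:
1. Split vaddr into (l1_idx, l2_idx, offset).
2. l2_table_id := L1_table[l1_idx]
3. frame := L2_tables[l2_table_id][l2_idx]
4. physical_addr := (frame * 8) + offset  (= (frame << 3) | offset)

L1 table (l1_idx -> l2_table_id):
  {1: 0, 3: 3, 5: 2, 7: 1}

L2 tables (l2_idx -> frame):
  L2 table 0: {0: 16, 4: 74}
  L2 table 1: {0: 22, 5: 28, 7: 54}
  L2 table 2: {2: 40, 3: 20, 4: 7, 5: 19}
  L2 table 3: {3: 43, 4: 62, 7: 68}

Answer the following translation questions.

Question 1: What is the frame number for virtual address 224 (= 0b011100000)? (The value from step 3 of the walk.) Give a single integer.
Answer: 62

Derivation:
vaddr = 224: l1_idx=3, l2_idx=4
L1[3] = 3; L2[3][4] = 62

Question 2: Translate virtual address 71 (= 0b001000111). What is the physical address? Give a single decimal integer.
vaddr = 71 = 0b001000111
Split: l1_idx=1, l2_idx=0, offset=7
L1[1] = 0
L2[0][0] = 16
paddr = 16 * 8 + 7 = 135

Answer: 135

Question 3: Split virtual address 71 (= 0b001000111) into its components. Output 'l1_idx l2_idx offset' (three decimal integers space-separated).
Answer: 1 0 7

Derivation:
vaddr = 71 = 0b001000111
  top 3 bits -> l1_idx = 1
  next 3 bits -> l2_idx = 0
  bottom 3 bits -> offset = 7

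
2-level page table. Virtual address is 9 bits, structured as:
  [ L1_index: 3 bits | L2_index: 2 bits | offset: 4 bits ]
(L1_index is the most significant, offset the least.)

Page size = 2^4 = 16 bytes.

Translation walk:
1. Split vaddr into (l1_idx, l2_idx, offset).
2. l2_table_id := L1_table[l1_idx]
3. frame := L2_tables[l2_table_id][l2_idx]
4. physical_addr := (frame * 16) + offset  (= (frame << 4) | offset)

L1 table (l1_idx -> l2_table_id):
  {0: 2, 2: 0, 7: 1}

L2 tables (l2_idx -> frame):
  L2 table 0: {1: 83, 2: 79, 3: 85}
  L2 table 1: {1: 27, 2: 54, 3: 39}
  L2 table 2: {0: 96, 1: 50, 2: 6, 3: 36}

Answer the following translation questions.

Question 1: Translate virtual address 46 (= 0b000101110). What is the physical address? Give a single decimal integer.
vaddr = 46 = 0b000101110
Split: l1_idx=0, l2_idx=2, offset=14
L1[0] = 2
L2[2][2] = 6
paddr = 6 * 16 + 14 = 110

Answer: 110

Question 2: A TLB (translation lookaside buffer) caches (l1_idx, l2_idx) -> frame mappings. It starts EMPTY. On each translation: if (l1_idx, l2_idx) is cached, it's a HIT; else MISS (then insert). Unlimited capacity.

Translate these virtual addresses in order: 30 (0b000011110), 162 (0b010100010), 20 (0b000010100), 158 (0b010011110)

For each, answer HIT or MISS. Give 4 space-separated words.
vaddr=30: (0,1) not in TLB -> MISS, insert
vaddr=162: (2,2) not in TLB -> MISS, insert
vaddr=20: (0,1) in TLB -> HIT
vaddr=158: (2,1) not in TLB -> MISS, insert

Answer: MISS MISS HIT MISS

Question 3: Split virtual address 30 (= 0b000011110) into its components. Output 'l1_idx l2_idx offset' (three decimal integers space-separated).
vaddr = 30 = 0b000011110
  top 3 bits -> l1_idx = 0
  next 2 bits -> l2_idx = 1
  bottom 4 bits -> offset = 14

Answer: 0 1 14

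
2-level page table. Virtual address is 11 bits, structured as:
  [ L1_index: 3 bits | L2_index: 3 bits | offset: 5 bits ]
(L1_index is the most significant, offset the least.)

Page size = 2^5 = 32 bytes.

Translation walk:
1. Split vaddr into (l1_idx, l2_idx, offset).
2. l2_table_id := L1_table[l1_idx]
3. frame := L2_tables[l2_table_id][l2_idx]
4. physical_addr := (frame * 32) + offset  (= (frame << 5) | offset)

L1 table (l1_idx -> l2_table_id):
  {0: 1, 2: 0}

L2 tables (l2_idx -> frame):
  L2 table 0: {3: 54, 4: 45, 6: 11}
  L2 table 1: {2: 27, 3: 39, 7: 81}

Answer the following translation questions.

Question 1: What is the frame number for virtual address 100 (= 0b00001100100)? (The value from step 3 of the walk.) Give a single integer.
Answer: 39

Derivation:
vaddr = 100: l1_idx=0, l2_idx=3
L1[0] = 1; L2[1][3] = 39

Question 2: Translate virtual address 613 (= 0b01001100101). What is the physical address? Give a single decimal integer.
Answer: 1733

Derivation:
vaddr = 613 = 0b01001100101
Split: l1_idx=2, l2_idx=3, offset=5
L1[2] = 0
L2[0][3] = 54
paddr = 54 * 32 + 5 = 1733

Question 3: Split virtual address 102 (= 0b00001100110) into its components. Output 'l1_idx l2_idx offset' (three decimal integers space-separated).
Answer: 0 3 6

Derivation:
vaddr = 102 = 0b00001100110
  top 3 bits -> l1_idx = 0
  next 3 bits -> l2_idx = 3
  bottom 5 bits -> offset = 6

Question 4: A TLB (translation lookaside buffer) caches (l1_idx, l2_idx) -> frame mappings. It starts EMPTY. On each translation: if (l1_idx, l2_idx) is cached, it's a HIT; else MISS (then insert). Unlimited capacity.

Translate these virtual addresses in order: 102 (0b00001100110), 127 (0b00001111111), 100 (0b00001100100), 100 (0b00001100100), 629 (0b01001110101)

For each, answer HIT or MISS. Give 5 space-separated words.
vaddr=102: (0,3) not in TLB -> MISS, insert
vaddr=127: (0,3) in TLB -> HIT
vaddr=100: (0,3) in TLB -> HIT
vaddr=100: (0,3) in TLB -> HIT
vaddr=629: (2,3) not in TLB -> MISS, insert

Answer: MISS HIT HIT HIT MISS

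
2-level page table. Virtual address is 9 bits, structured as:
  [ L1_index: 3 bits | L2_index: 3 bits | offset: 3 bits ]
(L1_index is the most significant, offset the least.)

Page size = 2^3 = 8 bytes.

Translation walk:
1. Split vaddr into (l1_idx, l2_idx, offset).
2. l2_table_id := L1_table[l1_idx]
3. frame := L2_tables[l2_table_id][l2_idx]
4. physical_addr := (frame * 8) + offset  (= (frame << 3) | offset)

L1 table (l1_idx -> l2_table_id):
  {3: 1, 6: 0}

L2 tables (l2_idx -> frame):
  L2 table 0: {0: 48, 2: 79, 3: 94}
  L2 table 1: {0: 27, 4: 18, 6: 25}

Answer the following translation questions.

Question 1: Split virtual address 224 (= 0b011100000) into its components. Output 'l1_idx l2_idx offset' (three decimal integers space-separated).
Answer: 3 4 0

Derivation:
vaddr = 224 = 0b011100000
  top 3 bits -> l1_idx = 3
  next 3 bits -> l2_idx = 4
  bottom 3 bits -> offset = 0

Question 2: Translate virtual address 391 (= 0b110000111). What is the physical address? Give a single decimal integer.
vaddr = 391 = 0b110000111
Split: l1_idx=6, l2_idx=0, offset=7
L1[6] = 0
L2[0][0] = 48
paddr = 48 * 8 + 7 = 391

Answer: 391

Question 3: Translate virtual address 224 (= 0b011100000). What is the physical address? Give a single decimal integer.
Answer: 144

Derivation:
vaddr = 224 = 0b011100000
Split: l1_idx=3, l2_idx=4, offset=0
L1[3] = 1
L2[1][4] = 18
paddr = 18 * 8 + 0 = 144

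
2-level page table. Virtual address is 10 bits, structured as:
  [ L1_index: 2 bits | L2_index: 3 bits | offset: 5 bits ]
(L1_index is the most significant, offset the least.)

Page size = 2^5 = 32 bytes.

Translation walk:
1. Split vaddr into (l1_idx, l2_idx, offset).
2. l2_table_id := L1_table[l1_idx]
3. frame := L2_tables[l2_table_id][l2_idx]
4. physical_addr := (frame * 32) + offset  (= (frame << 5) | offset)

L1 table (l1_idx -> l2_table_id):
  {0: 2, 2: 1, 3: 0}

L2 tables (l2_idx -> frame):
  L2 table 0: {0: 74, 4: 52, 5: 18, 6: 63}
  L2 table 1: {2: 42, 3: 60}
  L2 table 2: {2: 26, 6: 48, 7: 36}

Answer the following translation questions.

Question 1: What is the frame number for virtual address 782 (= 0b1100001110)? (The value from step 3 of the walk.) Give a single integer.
vaddr = 782: l1_idx=3, l2_idx=0
L1[3] = 0; L2[0][0] = 74

Answer: 74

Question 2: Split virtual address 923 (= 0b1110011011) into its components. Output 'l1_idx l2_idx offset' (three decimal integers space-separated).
vaddr = 923 = 0b1110011011
  top 2 bits -> l1_idx = 3
  next 3 bits -> l2_idx = 4
  bottom 5 bits -> offset = 27

Answer: 3 4 27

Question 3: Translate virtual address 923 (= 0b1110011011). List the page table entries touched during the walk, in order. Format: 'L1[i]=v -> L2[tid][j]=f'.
vaddr = 923 = 0b1110011011
Split: l1_idx=3, l2_idx=4, offset=27

Answer: L1[3]=0 -> L2[0][4]=52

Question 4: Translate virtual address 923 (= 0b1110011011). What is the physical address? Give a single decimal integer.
Answer: 1691

Derivation:
vaddr = 923 = 0b1110011011
Split: l1_idx=3, l2_idx=4, offset=27
L1[3] = 0
L2[0][4] = 52
paddr = 52 * 32 + 27 = 1691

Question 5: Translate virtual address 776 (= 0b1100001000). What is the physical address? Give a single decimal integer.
vaddr = 776 = 0b1100001000
Split: l1_idx=3, l2_idx=0, offset=8
L1[3] = 0
L2[0][0] = 74
paddr = 74 * 32 + 8 = 2376

Answer: 2376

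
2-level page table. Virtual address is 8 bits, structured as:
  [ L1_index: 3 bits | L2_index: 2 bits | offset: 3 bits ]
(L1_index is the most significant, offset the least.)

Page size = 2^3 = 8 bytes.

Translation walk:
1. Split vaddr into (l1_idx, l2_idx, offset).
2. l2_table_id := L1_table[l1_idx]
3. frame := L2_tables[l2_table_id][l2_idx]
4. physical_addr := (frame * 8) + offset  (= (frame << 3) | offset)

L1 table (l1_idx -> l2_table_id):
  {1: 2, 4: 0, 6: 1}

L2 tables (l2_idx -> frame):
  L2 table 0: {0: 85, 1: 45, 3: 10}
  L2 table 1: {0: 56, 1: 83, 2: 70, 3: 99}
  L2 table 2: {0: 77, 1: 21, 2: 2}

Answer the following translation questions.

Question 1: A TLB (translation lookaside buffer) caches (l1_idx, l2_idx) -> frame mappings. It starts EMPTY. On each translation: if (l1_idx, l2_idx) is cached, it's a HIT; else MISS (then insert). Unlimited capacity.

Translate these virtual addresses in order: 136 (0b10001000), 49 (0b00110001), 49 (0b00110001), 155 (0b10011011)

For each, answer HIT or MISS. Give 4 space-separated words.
Answer: MISS MISS HIT MISS

Derivation:
vaddr=136: (4,1) not in TLB -> MISS, insert
vaddr=49: (1,2) not in TLB -> MISS, insert
vaddr=49: (1,2) in TLB -> HIT
vaddr=155: (4,3) not in TLB -> MISS, insert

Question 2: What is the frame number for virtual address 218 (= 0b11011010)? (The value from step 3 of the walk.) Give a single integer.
Answer: 99

Derivation:
vaddr = 218: l1_idx=6, l2_idx=3
L1[6] = 1; L2[1][3] = 99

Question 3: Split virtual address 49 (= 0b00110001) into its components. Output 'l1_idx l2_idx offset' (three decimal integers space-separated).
vaddr = 49 = 0b00110001
  top 3 bits -> l1_idx = 1
  next 2 bits -> l2_idx = 2
  bottom 3 bits -> offset = 1

Answer: 1 2 1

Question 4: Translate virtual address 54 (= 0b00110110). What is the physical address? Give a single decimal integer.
Answer: 22

Derivation:
vaddr = 54 = 0b00110110
Split: l1_idx=1, l2_idx=2, offset=6
L1[1] = 2
L2[2][2] = 2
paddr = 2 * 8 + 6 = 22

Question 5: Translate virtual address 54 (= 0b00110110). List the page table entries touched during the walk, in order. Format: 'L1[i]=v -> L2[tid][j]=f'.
vaddr = 54 = 0b00110110
Split: l1_idx=1, l2_idx=2, offset=6

Answer: L1[1]=2 -> L2[2][2]=2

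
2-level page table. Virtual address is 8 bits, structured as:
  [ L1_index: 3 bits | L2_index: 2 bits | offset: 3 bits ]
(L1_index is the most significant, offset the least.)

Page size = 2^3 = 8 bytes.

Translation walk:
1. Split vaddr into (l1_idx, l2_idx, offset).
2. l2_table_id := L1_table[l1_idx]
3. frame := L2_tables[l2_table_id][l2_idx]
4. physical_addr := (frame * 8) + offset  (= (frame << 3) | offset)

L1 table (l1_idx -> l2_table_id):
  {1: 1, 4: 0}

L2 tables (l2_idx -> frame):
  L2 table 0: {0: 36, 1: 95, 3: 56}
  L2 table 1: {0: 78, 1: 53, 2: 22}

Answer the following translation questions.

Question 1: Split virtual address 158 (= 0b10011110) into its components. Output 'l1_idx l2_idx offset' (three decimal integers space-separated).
vaddr = 158 = 0b10011110
  top 3 bits -> l1_idx = 4
  next 2 bits -> l2_idx = 3
  bottom 3 bits -> offset = 6

Answer: 4 3 6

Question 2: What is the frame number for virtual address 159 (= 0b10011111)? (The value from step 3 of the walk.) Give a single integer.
vaddr = 159: l1_idx=4, l2_idx=3
L1[4] = 0; L2[0][3] = 56

Answer: 56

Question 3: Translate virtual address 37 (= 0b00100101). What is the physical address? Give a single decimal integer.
vaddr = 37 = 0b00100101
Split: l1_idx=1, l2_idx=0, offset=5
L1[1] = 1
L2[1][0] = 78
paddr = 78 * 8 + 5 = 629

Answer: 629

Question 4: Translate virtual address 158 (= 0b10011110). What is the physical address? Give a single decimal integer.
vaddr = 158 = 0b10011110
Split: l1_idx=4, l2_idx=3, offset=6
L1[4] = 0
L2[0][3] = 56
paddr = 56 * 8 + 6 = 454

Answer: 454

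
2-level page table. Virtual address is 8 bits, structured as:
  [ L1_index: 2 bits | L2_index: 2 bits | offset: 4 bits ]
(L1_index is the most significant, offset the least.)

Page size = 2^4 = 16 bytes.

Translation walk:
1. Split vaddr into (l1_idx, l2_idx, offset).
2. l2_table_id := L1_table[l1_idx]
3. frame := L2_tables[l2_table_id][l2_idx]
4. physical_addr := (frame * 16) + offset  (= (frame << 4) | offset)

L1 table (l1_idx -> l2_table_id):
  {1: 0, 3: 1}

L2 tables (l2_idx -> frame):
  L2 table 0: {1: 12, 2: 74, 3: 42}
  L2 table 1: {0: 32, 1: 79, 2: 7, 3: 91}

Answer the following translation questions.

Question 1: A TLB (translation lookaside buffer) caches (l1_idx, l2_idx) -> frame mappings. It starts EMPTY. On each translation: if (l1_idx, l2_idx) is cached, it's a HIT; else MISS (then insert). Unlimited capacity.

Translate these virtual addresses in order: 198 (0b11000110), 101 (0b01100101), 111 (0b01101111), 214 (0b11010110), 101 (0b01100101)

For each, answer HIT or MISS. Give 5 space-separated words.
vaddr=198: (3,0) not in TLB -> MISS, insert
vaddr=101: (1,2) not in TLB -> MISS, insert
vaddr=111: (1,2) in TLB -> HIT
vaddr=214: (3,1) not in TLB -> MISS, insert
vaddr=101: (1,2) in TLB -> HIT

Answer: MISS MISS HIT MISS HIT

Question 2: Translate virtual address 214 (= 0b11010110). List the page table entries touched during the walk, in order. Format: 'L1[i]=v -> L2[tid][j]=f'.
vaddr = 214 = 0b11010110
Split: l1_idx=3, l2_idx=1, offset=6

Answer: L1[3]=1 -> L2[1][1]=79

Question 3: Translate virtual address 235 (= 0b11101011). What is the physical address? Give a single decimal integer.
Answer: 123

Derivation:
vaddr = 235 = 0b11101011
Split: l1_idx=3, l2_idx=2, offset=11
L1[3] = 1
L2[1][2] = 7
paddr = 7 * 16 + 11 = 123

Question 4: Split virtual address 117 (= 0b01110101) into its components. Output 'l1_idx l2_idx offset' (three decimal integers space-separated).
vaddr = 117 = 0b01110101
  top 2 bits -> l1_idx = 1
  next 2 bits -> l2_idx = 3
  bottom 4 bits -> offset = 5

Answer: 1 3 5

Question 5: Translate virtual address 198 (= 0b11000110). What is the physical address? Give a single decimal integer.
vaddr = 198 = 0b11000110
Split: l1_idx=3, l2_idx=0, offset=6
L1[3] = 1
L2[1][0] = 32
paddr = 32 * 16 + 6 = 518

Answer: 518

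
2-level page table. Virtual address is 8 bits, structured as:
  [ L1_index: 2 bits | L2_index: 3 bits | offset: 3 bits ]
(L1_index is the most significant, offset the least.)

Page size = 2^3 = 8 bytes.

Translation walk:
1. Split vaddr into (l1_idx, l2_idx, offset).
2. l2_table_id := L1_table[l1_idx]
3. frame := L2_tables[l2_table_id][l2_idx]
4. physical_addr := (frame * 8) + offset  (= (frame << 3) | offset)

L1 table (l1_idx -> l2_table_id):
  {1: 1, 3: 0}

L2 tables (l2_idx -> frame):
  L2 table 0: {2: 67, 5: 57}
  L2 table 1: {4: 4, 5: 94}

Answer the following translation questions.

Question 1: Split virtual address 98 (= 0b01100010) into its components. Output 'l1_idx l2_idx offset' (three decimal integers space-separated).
vaddr = 98 = 0b01100010
  top 2 bits -> l1_idx = 1
  next 3 bits -> l2_idx = 4
  bottom 3 bits -> offset = 2

Answer: 1 4 2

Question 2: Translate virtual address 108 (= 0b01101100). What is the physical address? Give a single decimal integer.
Answer: 756

Derivation:
vaddr = 108 = 0b01101100
Split: l1_idx=1, l2_idx=5, offset=4
L1[1] = 1
L2[1][5] = 94
paddr = 94 * 8 + 4 = 756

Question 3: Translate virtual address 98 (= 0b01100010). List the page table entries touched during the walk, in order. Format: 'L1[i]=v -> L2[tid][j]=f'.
vaddr = 98 = 0b01100010
Split: l1_idx=1, l2_idx=4, offset=2

Answer: L1[1]=1 -> L2[1][4]=4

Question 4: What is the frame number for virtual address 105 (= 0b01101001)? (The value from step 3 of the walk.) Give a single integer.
Answer: 94

Derivation:
vaddr = 105: l1_idx=1, l2_idx=5
L1[1] = 1; L2[1][5] = 94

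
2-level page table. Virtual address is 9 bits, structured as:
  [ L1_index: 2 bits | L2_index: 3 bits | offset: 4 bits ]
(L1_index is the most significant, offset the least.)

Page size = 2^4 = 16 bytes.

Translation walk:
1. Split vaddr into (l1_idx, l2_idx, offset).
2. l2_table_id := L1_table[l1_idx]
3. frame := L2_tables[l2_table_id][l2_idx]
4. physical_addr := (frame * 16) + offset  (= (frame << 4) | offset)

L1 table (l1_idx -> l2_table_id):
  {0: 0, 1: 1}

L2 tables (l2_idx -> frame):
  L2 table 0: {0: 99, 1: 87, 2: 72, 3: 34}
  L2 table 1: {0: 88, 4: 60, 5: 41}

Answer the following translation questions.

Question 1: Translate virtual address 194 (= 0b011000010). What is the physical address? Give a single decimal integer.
vaddr = 194 = 0b011000010
Split: l1_idx=1, l2_idx=4, offset=2
L1[1] = 1
L2[1][4] = 60
paddr = 60 * 16 + 2 = 962

Answer: 962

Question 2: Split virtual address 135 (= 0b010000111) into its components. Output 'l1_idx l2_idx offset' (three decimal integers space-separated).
Answer: 1 0 7

Derivation:
vaddr = 135 = 0b010000111
  top 2 bits -> l1_idx = 1
  next 3 bits -> l2_idx = 0
  bottom 4 bits -> offset = 7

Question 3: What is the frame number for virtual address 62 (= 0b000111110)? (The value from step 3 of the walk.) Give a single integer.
Answer: 34

Derivation:
vaddr = 62: l1_idx=0, l2_idx=3
L1[0] = 0; L2[0][3] = 34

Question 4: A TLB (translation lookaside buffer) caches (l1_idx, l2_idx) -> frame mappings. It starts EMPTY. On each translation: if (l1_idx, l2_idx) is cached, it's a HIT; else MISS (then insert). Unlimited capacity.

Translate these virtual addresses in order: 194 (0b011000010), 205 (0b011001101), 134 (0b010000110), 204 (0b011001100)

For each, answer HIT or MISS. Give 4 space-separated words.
vaddr=194: (1,4) not in TLB -> MISS, insert
vaddr=205: (1,4) in TLB -> HIT
vaddr=134: (1,0) not in TLB -> MISS, insert
vaddr=204: (1,4) in TLB -> HIT

Answer: MISS HIT MISS HIT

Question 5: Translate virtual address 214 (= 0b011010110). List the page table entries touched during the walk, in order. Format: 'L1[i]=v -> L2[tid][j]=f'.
vaddr = 214 = 0b011010110
Split: l1_idx=1, l2_idx=5, offset=6

Answer: L1[1]=1 -> L2[1][5]=41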